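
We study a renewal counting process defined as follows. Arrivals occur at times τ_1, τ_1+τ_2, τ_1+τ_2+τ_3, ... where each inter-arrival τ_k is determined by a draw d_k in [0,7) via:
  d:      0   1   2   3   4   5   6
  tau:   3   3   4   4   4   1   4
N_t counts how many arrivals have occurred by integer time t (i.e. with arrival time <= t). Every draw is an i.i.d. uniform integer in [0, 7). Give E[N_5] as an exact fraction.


Inter-arrival values over d=0..6: [3, 3, 4, 4, 4, 1, 4]
Each d has probability 1/7, so the pmf of τ is: f(1) = 1/7, f(3) = 2/7, f(4) = 4/7
Renewal equation for m(n) = E[N_n]: condition on τ_1 = k (if k <= n, one arrival plus a fresh copy on the remaining n−k steps): m(n) = F(n) + Σ_{k<=n} f(k)·m(n−k), where F(n) = P(τ <= n) and m(0) = 0
m(1) = F(1) = 1/7
m(2) = F(2) + f(1)·m(1) = 1/7 + 1/7·1/7 = 8/49
m(3) = F(3) + f(1)·m(2) = 3/7 + 1/7·8/49 = 155/343
m(4) = F(4) + f(1)·m(3) + f(3)·m(1) = 1 + 1/7·155/343 + 2/7·1/7 = 2654/2401
m(5) = F(5) + f(1)·m(4) + f(3)·m(2) + f(4)·m(1) = 1 + 1/7·2654/2401 + 2/7·8/49 + 4/7·1/7 = 21617/16807
E[N_5] = m(5) = 21617/16807

21617/16807


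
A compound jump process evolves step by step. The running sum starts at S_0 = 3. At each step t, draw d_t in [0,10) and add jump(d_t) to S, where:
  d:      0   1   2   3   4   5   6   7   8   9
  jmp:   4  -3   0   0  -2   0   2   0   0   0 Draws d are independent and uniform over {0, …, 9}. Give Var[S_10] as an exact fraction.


329/10

Outcome values over d=0..9: [4, -3, 0, 0, -2, 0, 2, 0, 0, 0]
Σy = 1, Σy² = 33, M = 10
μ = 1/10 = 1/10,  σ² = 33/10 − (1/10)² = 329/100
Independent increments: Var[S_10] = 10·σ² = 10·(329/100) = 329/10


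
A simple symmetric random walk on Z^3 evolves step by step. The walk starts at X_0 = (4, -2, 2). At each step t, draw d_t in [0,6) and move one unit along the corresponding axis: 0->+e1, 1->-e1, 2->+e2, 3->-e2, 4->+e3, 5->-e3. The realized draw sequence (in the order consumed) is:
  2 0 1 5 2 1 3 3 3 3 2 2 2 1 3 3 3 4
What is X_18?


(2, -4, 2)

t=0: X=(4, -2, 2), d=2 → +e2, X_1=(4, -1, 2)
t=1: X=(4, -1, 2), d=0 → +e1, X_2=(5, -1, 2)
t=2: X=(5, -1, 2), d=1 → -e1, X_3=(4, -1, 2)
t=3: X=(4, -1, 2), d=5 → -e3, X_4=(4, -1, 1)
t=4: X=(4, -1, 1), d=2 → +e2, X_5=(4, 0, 1)
t=5: X=(4, 0, 1), d=1 → -e1, X_6=(3, 0, 1)
t=6: X=(3, 0, 1), d=3 → -e2, X_7=(3, -1, 1)
t=7: X=(3, -1, 1), d=3 → -e2, X_8=(3, -2, 1)
t=8: X=(3, -2, 1), d=3 → -e2, X_9=(3, -3, 1)
t=9: X=(3, -3, 1), d=3 → -e2, X_10=(3, -4, 1)
t=10: X=(3, -4, 1), d=2 → +e2, X_11=(3, -3, 1)
t=11: X=(3, -3, 1), d=2 → +e2, X_12=(3, -2, 1)
t=12: X=(3, -2, 1), d=2 → +e2, X_13=(3, -1, 1)
t=13: X=(3, -1, 1), d=1 → -e1, X_14=(2, -1, 1)
t=14: X=(2, -1, 1), d=3 → -e2, X_15=(2, -2, 1)
t=15: X=(2, -2, 1), d=3 → -e2, X_16=(2, -3, 1)
t=16: X=(2, -3, 1), d=3 → -e2, X_17=(2, -4, 1)
t=17: X=(2, -4, 1), d=4 → +e3, X_18=(2, -4, 2)


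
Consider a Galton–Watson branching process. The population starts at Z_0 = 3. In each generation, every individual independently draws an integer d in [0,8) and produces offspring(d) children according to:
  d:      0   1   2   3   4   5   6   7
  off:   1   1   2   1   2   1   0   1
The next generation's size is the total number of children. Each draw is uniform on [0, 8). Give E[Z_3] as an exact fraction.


2187/512

Outcome values over d=0..7: [1, 1, 2, 1, 2, 1, 0, 1]
Σy = 9, Σy² = 13, M = 8
μ = 9/8 = 9/8,  σ² = 13/8 − (9/8)² = 23/64
E[Z_0] = 3
E[Z_1] = 9/8·E[Z_0] = 27/8
E[Z_2] = 9/8·E[Z_1] = 243/64
E[Z_3] = 9/8·E[Z_2] = 2187/512


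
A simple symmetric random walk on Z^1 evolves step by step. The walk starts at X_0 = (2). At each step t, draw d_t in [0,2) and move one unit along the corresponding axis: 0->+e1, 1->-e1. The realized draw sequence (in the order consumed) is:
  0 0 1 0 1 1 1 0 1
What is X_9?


t=0: X=(2), d=0 → +e1, X_1=(3)
t=1: X=(3), d=0 → +e1, X_2=(4)
t=2: X=(4), d=1 → -e1, X_3=(3)
t=3: X=(3), d=0 → +e1, X_4=(4)
t=4: X=(4), d=1 → -e1, X_5=(3)
t=5: X=(3), d=1 → -e1, X_6=(2)
t=6: X=(2), d=1 → -e1, X_7=(1)
t=7: X=(1), d=0 → +e1, X_8=(2)
t=8: X=(2), d=1 → -e1, X_9=(1)

(1)


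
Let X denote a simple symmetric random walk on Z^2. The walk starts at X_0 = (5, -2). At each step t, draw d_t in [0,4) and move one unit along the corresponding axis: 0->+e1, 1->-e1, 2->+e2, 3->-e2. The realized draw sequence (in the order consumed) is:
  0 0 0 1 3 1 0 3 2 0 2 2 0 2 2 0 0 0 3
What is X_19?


t=0: X=(5, -2), d=0 → +e1, X_1=(6, -2)
t=1: X=(6, -2), d=0 → +e1, X_2=(7, -2)
t=2: X=(7, -2), d=0 → +e1, X_3=(8, -2)
t=3: X=(8, -2), d=1 → -e1, X_4=(7, -2)
t=4: X=(7, -2), d=3 → -e2, X_5=(7, -3)
t=5: X=(7, -3), d=1 → -e1, X_6=(6, -3)
t=6: X=(6, -3), d=0 → +e1, X_7=(7, -3)
t=7: X=(7, -3), d=3 → -e2, X_8=(7, -4)
t=8: X=(7, -4), d=2 → +e2, X_9=(7, -3)
t=9: X=(7, -3), d=0 → +e1, X_10=(8, -3)
t=10: X=(8, -3), d=2 → +e2, X_11=(8, -2)
t=11: X=(8, -2), d=2 → +e2, X_12=(8, -1)
t=12: X=(8, -1), d=0 → +e1, X_13=(9, -1)
t=13: X=(9, -1), d=2 → +e2, X_14=(9, 0)
t=14: X=(9, 0), d=2 → +e2, X_15=(9, 1)
t=15: X=(9, 1), d=0 → +e1, X_16=(10, 1)
t=16: X=(10, 1), d=0 → +e1, X_17=(11, 1)
t=17: X=(11, 1), d=0 → +e1, X_18=(12, 1)
t=18: X=(12, 1), d=3 → -e2, X_19=(12, 0)

(12, 0)


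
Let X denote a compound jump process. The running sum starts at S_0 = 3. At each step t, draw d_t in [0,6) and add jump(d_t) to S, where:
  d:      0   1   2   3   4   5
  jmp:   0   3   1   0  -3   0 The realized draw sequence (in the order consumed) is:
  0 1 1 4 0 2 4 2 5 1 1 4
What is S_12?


8

t=0: S=3, d=0, jump=0, S_1=3
t=1: S=3, d=1, jump=3, S_2=6
t=2: S=6, d=1, jump=3, S_3=9
t=3: S=9, d=4, jump=-3, S_4=6
t=4: S=6, d=0, jump=0, S_5=6
t=5: S=6, d=2, jump=1, S_6=7
t=6: S=7, d=4, jump=-3, S_7=4
t=7: S=4, d=2, jump=1, S_8=5
t=8: S=5, d=5, jump=0, S_9=5
t=9: S=5, d=1, jump=3, S_10=8
t=10: S=8, d=1, jump=3, S_11=11
t=11: S=11, d=4, jump=-3, S_12=8


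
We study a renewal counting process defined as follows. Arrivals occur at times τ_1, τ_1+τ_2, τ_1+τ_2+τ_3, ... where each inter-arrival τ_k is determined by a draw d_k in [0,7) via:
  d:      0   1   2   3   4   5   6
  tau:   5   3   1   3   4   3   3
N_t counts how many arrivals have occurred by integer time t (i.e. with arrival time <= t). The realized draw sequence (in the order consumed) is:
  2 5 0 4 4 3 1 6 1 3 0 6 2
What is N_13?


4

draw d_1=2: τ_1=1, arrival time A_1=1
draw d_2=5: τ_2=3, arrival time A_2=4
draw d_3=0: τ_3=5, arrival time A_3=9
draw d_4=4: τ_4=4, arrival time A_4=13
draw d_5=4: τ_5=4, arrival time A_5=17
draw d_6=3: τ_6=3, arrival time A_6=20
draw d_7=1: τ_7=3, arrival time A_7=23
draw d_8=6: τ_8=3, arrival time A_8=26
draw d_9=1: τ_9=3, arrival time A_9=29
draw d_10=3: τ_10=3, arrival time A_10=32
draw d_11=0: τ_11=5, arrival time A_11=37
draw d_12=6: τ_12=3, arrival time A_12=40
draw d_13=2: τ_13=1, arrival time A_13=41
N_t over t=0..13: 0:0 1:1 2:1 3:1 4:2 5:2 6:2 7:2 8:2 9:3 10:3 11:3 12:3 13:4


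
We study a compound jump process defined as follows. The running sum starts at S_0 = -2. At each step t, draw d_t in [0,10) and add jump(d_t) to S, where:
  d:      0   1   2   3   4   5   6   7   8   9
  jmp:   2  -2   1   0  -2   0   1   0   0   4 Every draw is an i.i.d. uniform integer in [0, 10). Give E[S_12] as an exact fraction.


14/5

Outcome values over d=0..9: [2, -2, 1, 0, -2, 0, 1, 0, 0, 4]
Σy = 4, Σy² = 30, M = 10
μ = 4/10 = 2/5,  σ² = 30/10 − (2/5)² = 71/25
E[S_12] = -2 + 12·(2/5) = 14/5


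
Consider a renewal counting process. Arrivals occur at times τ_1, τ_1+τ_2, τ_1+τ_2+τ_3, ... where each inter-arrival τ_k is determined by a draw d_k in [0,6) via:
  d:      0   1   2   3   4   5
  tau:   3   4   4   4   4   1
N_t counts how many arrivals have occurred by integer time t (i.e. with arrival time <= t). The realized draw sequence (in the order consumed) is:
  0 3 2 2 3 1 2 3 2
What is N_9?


2

draw d_1=0: τ_1=3, arrival time A_1=3
draw d_2=3: τ_2=4, arrival time A_2=7
draw d_3=2: τ_3=4, arrival time A_3=11
draw d_4=2: τ_4=4, arrival time A_4=15
draw d_5=3: τ_5=4, arrival time A_5=19
draw d_6=1: τ_6=4, arrival time A_6=23
draw d_7=2: τ_7=4, arrival time A_7=27
draw d_8=3: τ_8=4, arrival time A_8=31
draw d_9=2: τ_9=4, arrival time A_9=35
N_t over t=0..9: 0:0 1:0 2:0 3:1 4:1 5:1 6:1 7:2 8:2 9:2


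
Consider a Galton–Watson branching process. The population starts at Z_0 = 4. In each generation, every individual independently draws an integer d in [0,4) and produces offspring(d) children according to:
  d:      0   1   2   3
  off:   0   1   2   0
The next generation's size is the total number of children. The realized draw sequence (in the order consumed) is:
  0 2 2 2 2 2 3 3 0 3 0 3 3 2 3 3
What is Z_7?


gen 0: Z_0=4, draws=[0, 2, 2, 2], offspring=[0, 2, 2, 2], Z_1=6
gen 1: Z_1=6, draws=[2, 2, 3, 3, 0, 3], offspring=[2, 2, 0, 0, 0, 0], Z_2=4
gen 2: Z_2=4, draws=[0, 3, 3, 2], offspring=[0, 0, 0, 2], Z_3=2
gen 3: Z_3=2, draws=[3, 3], offspring=[0, 0], Z_4=0
gen 4: Z_4=0, draws=[], offspring=[], Z_5=0
gen 5: Z_5=0, draws=[], offspring=[], Z_6=0
gen 6: Z_6=0, draws=[], offspring=[], Z_7=0

0


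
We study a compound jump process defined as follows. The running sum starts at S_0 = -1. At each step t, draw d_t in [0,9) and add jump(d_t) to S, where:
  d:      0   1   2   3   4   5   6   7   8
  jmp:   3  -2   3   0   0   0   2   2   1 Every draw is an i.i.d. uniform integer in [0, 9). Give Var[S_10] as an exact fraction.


Outcome values over d=0..8: [3, -2, 3, 0, 0, 0, 2, 2, 1]
Σy = 9, Σy² = 31, M = 9
μ = 9/9 = 1,  σ² = 31/9 − (1)² = 22/9
Independent increments: Var[S_10] = 10·σ² = 10·(22/9) = 220/9

220/9


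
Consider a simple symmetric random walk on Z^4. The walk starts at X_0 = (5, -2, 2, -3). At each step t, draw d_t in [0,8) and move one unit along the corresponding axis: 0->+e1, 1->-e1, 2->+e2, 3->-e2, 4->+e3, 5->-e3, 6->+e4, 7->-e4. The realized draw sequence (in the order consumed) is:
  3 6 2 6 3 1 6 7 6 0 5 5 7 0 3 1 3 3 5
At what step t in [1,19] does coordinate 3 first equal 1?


t=0: X=(5, -2, 2, -3), d=3 → -e2, X_1=(5, -3, 2, -3)
t=1: X=(5, -3, 2, -3), d=6 → +e4, X_2=(5, -3, 2, -2)
t=2: X=(5, -3, 2, -2), d=2 → +e2, X_3=(5, -2, 2, -2)
t=3: X=(5, -2, 2, -2), d=6 → +e4, X_4=(5, -2, 2, -1)
t=4: X=(5, -2, 2, -1), d=3 → -e2, X_5=(5, -3, 2, -1)
t=5: X=(5, -3, 2, -1), d=1 → -e1, X_6=(4, -3, 2, -1)
t=6: X=(4, -3, 2, -1), d=6 → +e4, X_7=(4, -3, 2, 0)
t=7: X=(4, -3, 2, 0), d=7 → -e4, X_8=(4, -3, 2, -1)
t=8: X=(4, -3, 2, -1), d=6 → +e4, X_9=(4, -3, 2, 0)
t=9: X=(4, -3, 2, 0), d=0 → +e1, X_10=(5, -3, 2, 0)
t=10: X=(5, -3, 2, 0), d=5 → -e3, X_11=(5, -3, 1, 0)
t=11: X=(5, -3, 1, 0), d=5 → -e3, X_12=(5, -3, 0, 0)
t=12: X=(5, -3, 0, 0), d=7 → -e4, X_13=(5, -3, 0, -1)
t=13: X=(5, -3, 0, -1), d=0 → +e1, X_14=(6, -3, 0, -1)
t=14: X=(6, -3, 0, -1), d=3 → -e2, X_15=(6, -4, 0, -1)
t=15: X=(6, -4, 0, -1), d=1 → -e1, X_16=(5, -4, 0, -1)
t=16: X=(5, -4, 0, -1), d=3 → -e2, X_17=(5, -5, 0, -1)
t=17: X=(5, -5, 0, -1), d=3 → -e2, X_18=(5, -6, 0, -1)
t=18: X=(5, -6, 0, -1), d=5 → -e3, X_19=(5, -6, -1, -1)

11


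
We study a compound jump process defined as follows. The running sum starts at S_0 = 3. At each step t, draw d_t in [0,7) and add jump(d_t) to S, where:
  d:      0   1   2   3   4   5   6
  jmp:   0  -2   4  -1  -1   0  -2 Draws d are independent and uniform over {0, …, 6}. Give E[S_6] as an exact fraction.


9/7

Outcome values over d=0..6: [0, -2, 4, -1, -1, 0, -2]
Σy = -2, Σy² = 26, M = 7
μ = -2/7 = -2/7,  σ² = 26/7 − (-2/7)² = 178/49
E[S_6] = 3 + 6·(-2/7) = 9/7


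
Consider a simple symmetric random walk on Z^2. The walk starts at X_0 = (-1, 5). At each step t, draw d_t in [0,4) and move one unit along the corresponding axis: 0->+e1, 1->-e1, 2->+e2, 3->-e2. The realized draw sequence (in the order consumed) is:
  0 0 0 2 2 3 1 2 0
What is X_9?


t=0: X=(-1, 5), d=0 → +e1, X_1=(0, 5)
t=1: X=(0, 5), d=0 → +e1, X_2=(1, 5)
t=2: X=(1, 5), d=0 → +e1, X_3=(2, 5)
t=3: X=(2, 5), d=2 → +e2, X_4=(2, 6)
t=4: X=(2, 6), d=2 → +e2, X_5=(2, 7)
t=5: X=(2, 7), d=3 → -e2, X_6=(2, 6)
t=6: X=(2, 6), d=1 → -e1, X_7=(1, 6)
t=7: X=(1, 6), d=2 → +e2, X_8=(1, 7)
t=8: X=(1, 7), d=0 → +e1, X_9=(2, 7)

(2, 7)


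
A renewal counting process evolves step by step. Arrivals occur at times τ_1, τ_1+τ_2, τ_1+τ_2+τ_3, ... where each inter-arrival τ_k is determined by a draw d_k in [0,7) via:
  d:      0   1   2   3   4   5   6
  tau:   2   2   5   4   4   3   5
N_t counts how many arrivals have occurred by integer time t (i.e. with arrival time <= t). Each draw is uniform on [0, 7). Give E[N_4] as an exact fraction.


39/49

Inter-arrival values over d=0..6: [2, 2, 5, 4, 4, 3, 5]
Each d has probability 1/7, so the pmf of τ is: f(2) = 2/7, f(3) = 1/7, f(4) = 2/7, f(5) = 2/7
Renewal equation for m(n) = E[N_n]: condition on τ_1 = k (if k <= n, one arrival plus a fresh copy on the remaining n−k steps): m(n) = F(n) + Σ_{k<=n} f(k)·m(n−k), where F(n) = P(τ <= n) and m(0) = 0
m(1) = F(1) = 0
m(2) = F(2) = 2/7
m(3) = F(3) = 3/7
m(4) = F(4) + f(2)·m(2) = 5/7 + 2/7·2/7 = 39/49
E[N_4] = m(4) = 39/49


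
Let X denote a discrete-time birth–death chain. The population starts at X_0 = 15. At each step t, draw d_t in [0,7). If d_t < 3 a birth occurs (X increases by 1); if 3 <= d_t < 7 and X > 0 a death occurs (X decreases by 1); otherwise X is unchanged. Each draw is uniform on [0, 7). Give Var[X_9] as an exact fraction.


X can drop by at most 1 per step and X_0 = 15 > T = 9, so X_t >= 15 − t >= 6 > 0 for every t <= 9: the floor at 0 (the 'and X > 0' condition) never binds. Hence X_9 = X_0 + Σ_{t<9} Y_t with i.i.d. increments Y_t = y(d_t) ∈ {+1, −1, 0}.
Outcome values over d=0..6: [1, 1, 1, -1, -1, -1, -1]
Σy = -1, Σy² = 7, M = 7
μ = -1/7 = -1/7,  σ² = 7/7 − (-1/7)² = 48/49
Independent increments: Var[X_9] = 9·σ² = 9·(48/49) = 432/49

432/49


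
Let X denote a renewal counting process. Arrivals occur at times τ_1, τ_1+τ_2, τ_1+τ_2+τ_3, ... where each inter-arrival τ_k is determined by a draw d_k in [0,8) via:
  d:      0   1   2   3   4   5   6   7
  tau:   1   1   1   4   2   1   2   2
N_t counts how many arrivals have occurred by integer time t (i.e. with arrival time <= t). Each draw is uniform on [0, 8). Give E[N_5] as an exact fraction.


357/128

Inter-arrival values over d=0..7: [1, 1, 1, 4, 2, 1, 2, 2]
Each d has probability 1/8, so the pmf of τ is: f(1) = 1/2, f(2) = 3/8, f(4) = 1/8
Renewal equation for m(n) = E[N_n]: condition on τ_1 = k (if k <= n, one arrival plus a fresh copy on the remaining n−k steps): m(n) = F(n) + Σ_{k<=n} f(k)·m(n−k), where F(n) = P(τ <= n) and m(0) = 0
m(1) = F(1) = 1/2
m(2) = F(2) + f(1)·m(1) = 7/8 + 1/2·1/2 = 9/8
m(3) = F(3) + f(1)·m(2) + f(2)·m(1) = 7/8 + 1/2·9/8 + 3/8·1/2 = 13/8
m(4) = F(4) + f(1)·m(3) + f(2)·m(2) = 1 + 1/2·13/8 + 3/8·9/8 = 143/64
m(5) = F(5) + f(1)·m(4) + f(2)·m(3) + f(4)·m(1) = 1 + 1/2·143/64 + 3/8·13/8 + 1/8·1/2 = 357/128
E[N_5] = m(5) = 357/128


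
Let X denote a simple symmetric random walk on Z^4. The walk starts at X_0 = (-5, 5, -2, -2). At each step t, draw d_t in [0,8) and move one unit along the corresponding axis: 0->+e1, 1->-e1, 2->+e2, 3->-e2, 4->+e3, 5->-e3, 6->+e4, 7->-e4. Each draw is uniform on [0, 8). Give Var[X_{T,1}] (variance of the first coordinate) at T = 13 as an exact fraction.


13/4

Outcome values over d=0..7: [1, -1, 0, 0, 0, 0, 0, 0]
Σy = 0, Σy² = 2, M = 8
μ = 0/8 = 0,  σ² = 2/8 − (0)² = 1/4
Independent increments: Var[X_13] = 13·σ² = 13·(1/4) = 13/4


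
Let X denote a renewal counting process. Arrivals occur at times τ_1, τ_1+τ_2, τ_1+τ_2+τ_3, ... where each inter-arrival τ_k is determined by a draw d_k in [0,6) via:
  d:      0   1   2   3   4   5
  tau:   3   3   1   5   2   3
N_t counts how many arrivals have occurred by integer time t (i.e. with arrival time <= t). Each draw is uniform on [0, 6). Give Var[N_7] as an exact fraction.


51996604127/78364164096

Inter-arrival values over d=0..5: [3, 3, 1, 5, 2, 3]
Each d has probability 1/6, so the pmf of τ is: f(1) = 1/6, f(2) = 1/6, f(3) = 1/2, f(5) = 1/6
Let p_n(j) = P(N_n = j), with p_0 = [1]. Condition on τ_1: p_n(0) = P(τ > n), and for j >= 1, p_n(j) = Σ_{k<=n} f(k)·p_{n−k}(j−1)
p_1 = [5/6, 1/6]  (j = 0..1)
p_2 = [2/3, 11/36, 1/36]  (j = 0..2)
p_3 = [1/6, 3/4, 17/216, 1/216]  (j = 0..3)
p_4 = [1/6, 5/9, 7/27, 23/1296, 1/1296]  (j = 0..4)
p_5 = [0, 5/9, 10/27, 91/1296, 29/7776, 1/7776]  (j = 0..5)
p_6 = [0, 1/4, 127/216, 187/1296, 11/648, 35/46656, 1/46656]  (j = 0..6)
p_7 = [0, 7/36, 25/54, 127/432, 347/7776, 179/46656, 41/279936, 1/279936]  (j = 0..7)
E[N_7] = Σ j·p_7(j) = 616111/279936;  E[N_7²] = Σ j²·p_7(j) = 1541743/279936
Var[N_7] = 1541743/279936 − (616111/279936)² = 51996604127/78364164096


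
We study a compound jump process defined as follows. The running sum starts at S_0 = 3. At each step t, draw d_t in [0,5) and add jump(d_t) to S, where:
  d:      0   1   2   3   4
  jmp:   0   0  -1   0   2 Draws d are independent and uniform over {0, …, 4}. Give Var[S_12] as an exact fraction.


Outcome values over d=0..4: [0, 0, -1, 0, 2]
Σy = 1, Σy² = 5, M = 5
μ = 1/5 = 1/5,  σ² = 5/5 − (1/5)² = 24/25
Independent increments: Var[S_12] = 12·σ² = 12·(24/25) = 288/25

288/25


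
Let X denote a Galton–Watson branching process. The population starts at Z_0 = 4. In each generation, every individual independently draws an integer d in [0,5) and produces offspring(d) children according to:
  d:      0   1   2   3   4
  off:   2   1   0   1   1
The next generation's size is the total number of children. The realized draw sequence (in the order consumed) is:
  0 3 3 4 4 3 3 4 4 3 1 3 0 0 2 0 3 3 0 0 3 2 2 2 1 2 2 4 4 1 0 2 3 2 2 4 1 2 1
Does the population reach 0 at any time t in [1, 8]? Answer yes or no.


gen 0: Z_0=4, draws=[0, 3, 3, 4], offspring=[2, 1, 1, 1], Z_1=5
gen 1: Z_1=5, draws=[4, 3, 3, 4, 4], offspring=[1, 1, 1, 1, 1], Z_2=5
gen 2: Z_2=5, draws=[3, 1, 3, 0, 0], offspring=[1, 1, 1, 2, 2], Z_3=7
gen 3: Z_3=7, draws=[2, 0, 3, 3, 0, 0, 3], offspring=[0, 2, 1, 1, 2, 2, 1], Z_4=9
gen 4: Z_4=9, draws=[2, 2, 2, 1, 2, 2, 4, 4, 1], offspring=[0, 0, 0, 1, 0, 0, 1, 1, 1], Z_5=4
gen 5: Z_5=4, draws=[0, 2, 3, 2], offspring=[2, 0, 1, 0], Z_6=3
gen 6: Z_6=3, draws=[2, 4, 1], offspring=[0, 1, 1], Z_7=2
gen 7: Z_7=2, draws=[2, 1], offspring=[0, 1], Z_8=1

no


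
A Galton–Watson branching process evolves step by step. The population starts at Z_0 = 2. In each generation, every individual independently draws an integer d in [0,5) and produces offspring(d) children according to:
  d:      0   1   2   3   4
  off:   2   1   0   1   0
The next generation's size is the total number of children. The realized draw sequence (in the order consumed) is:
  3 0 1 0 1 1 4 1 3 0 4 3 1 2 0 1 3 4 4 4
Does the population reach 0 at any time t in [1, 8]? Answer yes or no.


yes

gen 0: Z_0=2, draws=[3, 0], offspring=[1, 2], Z_1=3
gen 1: Z_1=3, draws=[1, 0, 1], offspring=[1, 2, 1], Z_2=4
gen 2: Z_2=4, draws=[1, 4, 1, 3], offspring=[1, 0, 1, 1], Z_3=3
gen 3: Z_3=3, draws=[0, 4, 3], offspring=[2, 0, 1], Z_4=3
gen 4: Z_4=3, draws=[1, 2, 0], offspring=[1, 0, 2], Z_5=3
gen 5: Z_5=3, draws=[1, 3, 4], offspring=[1, 1, 0], Z_6=2
gen 6: Z_6=2, draws=[4, 4], offspring=[0, 0], Z_7=0
gen 7: Z_7=0, draws=[], offspring=[], Z_8=0


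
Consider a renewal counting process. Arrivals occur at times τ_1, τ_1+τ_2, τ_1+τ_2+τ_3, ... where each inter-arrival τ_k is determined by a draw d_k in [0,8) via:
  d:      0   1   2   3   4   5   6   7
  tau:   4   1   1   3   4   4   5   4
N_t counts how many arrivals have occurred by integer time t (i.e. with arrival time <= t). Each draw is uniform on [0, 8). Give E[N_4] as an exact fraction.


261/256

Inter-arrival values over d=0..7: [4, 1, 1, 3, 4, 4, 5, 4]
Each d has probability 1/8, so the pmf of τ is: f(1) = 1/4, f(3) = 1/8, f(4) = 1/2, f(5) = 1/8
Renewal equation for m(n) = E[N_n]: condition on τ_1 = k (if k <= n, one arrival plus a fresh copy on the remaining n−k steps): m(n) = F(n) + Σ_{k<=n} f(k)·m(n−k), where F(n) = P(τ <= n) and m(0) = 0
m(1) = F(1) = 1/4
m(2) = F(2) + f(1)·m(1) = 1/4 + 1/4·1/4 = 5/16
m(3) = F(3) + f(1)·m(2) = 3/8 + 1/4·5/16 = 29/64
m(4) = F(4) + f(1)·m(3) + f(3)·m(1) = 7/8 + 1/4·29/64 + 1/8·1/4 = 261/256
E[N_4] = m(4) = 261/256


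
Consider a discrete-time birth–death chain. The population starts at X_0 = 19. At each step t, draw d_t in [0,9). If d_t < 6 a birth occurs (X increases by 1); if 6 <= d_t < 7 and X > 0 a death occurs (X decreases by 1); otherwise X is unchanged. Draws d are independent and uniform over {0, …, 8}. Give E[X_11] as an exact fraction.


226/9

X can drop by at most 1 per step and X_0 = 19 > T = 11, so X_t >= 19 − t >= 8 > 0 for every t <= 11: the floor at 0 (the 'and X > 0' condition) never binds. Hence X_11 = X_0 + Σ_{t<11} Y_t with i.i.d. increments Y_t = y(d_t) ∈ {+1, −1, 0}.
Outcome values over d=0..8: [1, 1, 1, 1, 1, 1, -1, 0, 0]
Σy = 5, Σy² = 7, M = 9
μ = 5/9 = 5/9,  σ² = 7/9 − (5/9)² = 38/81
E[X_11] = 19 + 11·(5/9) = 226/9


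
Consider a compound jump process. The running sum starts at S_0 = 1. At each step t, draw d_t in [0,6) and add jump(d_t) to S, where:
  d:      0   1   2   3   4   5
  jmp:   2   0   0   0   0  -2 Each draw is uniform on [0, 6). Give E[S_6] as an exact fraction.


Outcome values over d=0..5: [2, 0, 0, 0, 0, -2]
Σy = 0, Σy² = 8, M = 6
μ = 0/6 = 0,  σ² = 8/6 − (0)² = 4/3
E[S_6] = 1 + 6·(0) = 1

1


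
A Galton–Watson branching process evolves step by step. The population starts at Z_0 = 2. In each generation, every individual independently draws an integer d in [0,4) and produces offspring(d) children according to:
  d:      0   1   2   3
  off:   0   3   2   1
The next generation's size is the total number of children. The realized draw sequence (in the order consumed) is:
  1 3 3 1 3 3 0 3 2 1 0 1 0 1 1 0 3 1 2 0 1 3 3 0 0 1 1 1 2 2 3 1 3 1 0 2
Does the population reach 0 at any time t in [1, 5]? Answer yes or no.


gen 0: Z_0=2, draws=[1, 3], offspring=[3, 1], Z_1=4
gen 1: Z_1=4, draws=[3, 1, 3, 3], offspring=[1, 3, 1, 1], Z_2=6
gen 2: Z_2=6, draws=[0, 3, 2, 1, 0, 1], offspring=[0, 1, 2, 3, 0, 3], Z_3=9
gen 3: Z_3=9, draws=[0, 1, 1, 0, 3, 1, 2, 0, 1], offspring=[0, 3, 3, 0, 1, 3, 2, 0, 3], Z_4=15
gen 4: Z_4=15, draws=[3, 3, 0, 0, 1, 1, 1, 2, 2, 3, 1, 3, 1, 0, 2], offspring=[1, 1, 0, 0, 3, 3, 3, 2, 2, 1, 3, 1, 3, 0, 2], Z_5=25

no


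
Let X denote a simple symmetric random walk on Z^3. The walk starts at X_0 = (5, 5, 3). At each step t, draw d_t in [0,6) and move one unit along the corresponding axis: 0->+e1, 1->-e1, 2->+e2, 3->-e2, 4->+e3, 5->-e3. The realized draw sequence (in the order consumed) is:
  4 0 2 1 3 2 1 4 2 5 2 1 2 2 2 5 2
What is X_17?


t=0: X=(5, 5, 3), d=4 → +e3, X_1=(5, 5, 4)
t=1: X=(5, 5, 4), d=0 → +e1, X_2=(6, 5, 4)
t=2: X=(6, 5, 4), d=2 → +e2, X_3=(6, 6, 4)
t=3: X=(6, 6, 4), d=1 → -e1, X_4=(5, 6, 4)
t=4: X=(5, 6, 4), d=3 → -e2, X_5=(5, 5, 4)
t=5: X=(5, 5, 4), d=2 → +e2, X_6=(5, 6, 4)
t=6: X=(5, 6, 4), d=1 → -e1, X_7=(4, 6, 4)
t=7: X=(4, 6, 4), d=4 → +e3, X_8=(4, 6, 5)
t=8: X=(4, 6, 5), d=2 → +e2, X_9=(4, 7, 5)
t=9: X=(4, 7, 5), d=5 → -e3, X_10=(4, 7, 4)
t=10: X=(4, 7, 4), d=2 → +e2, X_11=(4, 8, 4)
t=11: X=(4, 8, 4), d=1 → -e1, X_12=(3, 8, 4)
t=12: X=(3, 8, 4), d=2 → +e2, X_13=(3, 9, 4)
t=13: X=(3, 9, 4), d=2 → +e2, X_14=(3, 10, 4)
t=14: X=(3, 10, 4), d=2 → +e2, X_15=(3, 11, 4)
t=15: X=(3, 11, 4), d=5 → -e3, X_16=(3, 11, 3)
t=16: X=(3, 11, 3), d=2 → +e2, X_17=(3, 12, 3)

(3, 12, 3)


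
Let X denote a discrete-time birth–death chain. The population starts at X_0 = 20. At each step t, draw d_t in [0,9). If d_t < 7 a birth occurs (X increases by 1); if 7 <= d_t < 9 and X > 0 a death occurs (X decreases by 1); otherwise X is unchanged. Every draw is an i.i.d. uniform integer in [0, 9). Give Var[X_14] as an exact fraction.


784/81

X can drop by at most 1 per step and X_0 = 20 > T = 14, so X_t >= 20 − t >= 6 > 0 for every t <= 14: the floor at 0 (the 'and X > 0' condition) never binds. Hence X_14 = X_0 + Σ_{t<14} Y_t with i.i.d. increments Y_t = y(d_t) ∈ {+1, −1, 0}.
Outcome values over d=0..8: [1, 1, 1, 1, 1, 1, 1, -1, -1]
Σy = 5, Σy² = 9, M = 9
μ = 5/9 = 5/9,  σ² = 9/9 − (5/9)² = 56/81
Independent increments: Var[X_14] = 14·σ² = 14·(56/81) = 784/81


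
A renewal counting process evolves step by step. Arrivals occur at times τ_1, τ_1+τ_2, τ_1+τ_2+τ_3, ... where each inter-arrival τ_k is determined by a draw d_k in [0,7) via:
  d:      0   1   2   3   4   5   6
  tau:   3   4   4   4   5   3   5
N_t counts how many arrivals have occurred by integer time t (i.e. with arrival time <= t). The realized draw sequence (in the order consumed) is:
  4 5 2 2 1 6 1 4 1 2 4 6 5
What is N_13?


3

draw d_1=4: τ_1=5, arrival time A_1=5
draw d_2=5: τ_2=3, arrival time A_2=8
draw d_3=2: τ_3=4, arrival time A_3=12
draw d_4=2: τ_4=4, arrival time A_4=16
draw d_5=1: τ_5=4, arrival time A_5=20
draw d_6=6: τ_6=5, arrival time A_6=25
draw d_7=1: τ_7=4, arrival time A_7=29
draw d_8=4: τ_8=5, arrival time A_8=34
draw d_9=1: τ_9=4, arrival time A_9=38
draw d_10=2: τ_10=4, arrival time A_10=42
draw d_11=4: τ_11=5, arrival time A_11=47
draw d_12=6: τ_12=5, arrival time A_12=52
draw d_13=5: τ_13=3, arrival time A_13=55
N_t over t=0..13: 0:0 1:0 2:0 3:0 4:0 5:1 6:1 7:1 8:2 9:2 10:2 11:2 12:3 13:3


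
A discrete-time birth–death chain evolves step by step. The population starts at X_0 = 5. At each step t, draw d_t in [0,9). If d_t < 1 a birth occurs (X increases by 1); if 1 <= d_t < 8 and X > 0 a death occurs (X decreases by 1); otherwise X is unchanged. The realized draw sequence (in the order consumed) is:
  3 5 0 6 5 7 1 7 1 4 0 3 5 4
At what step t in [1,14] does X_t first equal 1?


t=0: X=5, d=3 → death, X_1=4
t=1: X=4, d=5 → death, X_2=3
t=2: X=3, d=0 → birth, X_3=4
t=3: X=4, d=6 → death, X_4=3
t=4: X=3, d=5 → death, X_5=2
t=5: X=2, d=7 → death, X_6=1
t=6: X=1, d=1 → death, X_7=0
t=7: X=0, d=7 → hold, X_8=0
t=8: X=0, d=1 → hold, X_9=0
t=9: X=0, d=4 → hold, X_10=0
t=10: X=0, d=0 → birth, X_11=1
t=11: X=1, d=3 → death, X_12=0
t=12: X=0, d=5 → hold, X_13=0
t=13: X=0, d=4 → hold, X_14=0

6


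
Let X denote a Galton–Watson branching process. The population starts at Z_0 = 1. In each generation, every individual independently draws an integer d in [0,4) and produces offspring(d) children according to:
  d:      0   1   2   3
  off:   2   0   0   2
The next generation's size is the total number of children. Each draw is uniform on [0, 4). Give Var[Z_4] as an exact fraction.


Outcome values over d=0..3: [2, 0, 0, 2]
Σy = 4, Σy² = 8, M = 4
μ = 4/4 = 1,  σ² = 8/4 − (1)² = 1
V_0 = 0, E_0 = 1
V_1 = 1·E_0 + (1)²·V_0 = 1;  E_1 = 1
V_2 = 1·E_1 + (1)²·V_1 = 2;  E_2 = 1
V_3 = 1·E_2 + (1)²·V_2 = 3;  E_3 = 1
V_4 = 1·E_3 + (1)²·V_3 = 4;  E_4 = 1

4


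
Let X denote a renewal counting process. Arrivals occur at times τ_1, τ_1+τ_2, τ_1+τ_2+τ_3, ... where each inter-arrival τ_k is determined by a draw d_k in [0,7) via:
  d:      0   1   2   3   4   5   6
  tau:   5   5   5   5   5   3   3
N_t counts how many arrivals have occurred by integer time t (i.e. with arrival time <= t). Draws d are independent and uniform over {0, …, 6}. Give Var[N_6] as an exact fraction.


180/2401

Inter-arrival values over d=0..6: [5, 5, 5, 5, 5, 3, 3]
Each d has probability 1/7, so the pmf of τ is: f(3) = 2/7, f(5) = 5/7
Let p_n(j) = P(N_n = j), with p_0 = [1]. Condition on τ_1: p_n(0) = P(τ > n), and for j >= 1, p_n(j) = Σ_{k<=n} f(k)·p_{n−k}(j−1)
p_1 = [1]  (j = 0)
p_2 = [1]  (j = 0)
p_3 = [5/7, 2/7]  (j = 0..1)
p_4 = [5/7, 2/7]  (j = 0..1)
p_5 = [0, 1]  (j = 0..1)
p_6 = [0, 45/49, 4/49]  (j = 0..2)
E[N_6] = Σ j·p_6(j) = 53/49;  E[N_6²] = Σ j²·p_6(j) = 61/49
Var[N_6] = 61/49 − (53/49)² = 180/2401


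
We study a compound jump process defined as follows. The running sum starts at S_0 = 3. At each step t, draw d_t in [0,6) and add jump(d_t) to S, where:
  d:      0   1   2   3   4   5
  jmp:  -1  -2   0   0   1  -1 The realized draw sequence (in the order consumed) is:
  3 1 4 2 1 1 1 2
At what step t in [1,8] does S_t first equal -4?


t=0: S=3, d=3, jump=0, S_1=3
t=1: S=3, d=1, jump=-2, S_2=1
t=2: S=1, d=4, jump=1, S_3=2
t=3: S=2, d=2, jump=0, S_4=2
t=4: S=2, d=1, jump=-2, S_5=0
t=5: S=0, d=1, jump=-2, S_6=-2
t=6: S=-2, d=1, jump=-2, S_7=-4
t=7: S=-4, d=2, jump=0, S_8=-4

7


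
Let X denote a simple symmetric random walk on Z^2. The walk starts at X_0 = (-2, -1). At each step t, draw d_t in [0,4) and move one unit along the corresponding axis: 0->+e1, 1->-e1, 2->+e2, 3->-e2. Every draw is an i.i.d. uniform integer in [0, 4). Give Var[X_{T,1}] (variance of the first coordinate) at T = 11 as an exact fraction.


Outcome values over d=0..3: [1, -1, 0, 0]
Σy = 0, Σy² = 2, M = 4
μ = 0/4 = 0,  σ² = 2/4 − (0)² = 1/2
Independent increments: Var[X_11] = 11·σ² = 11·(1/2) = 11/2

11/2


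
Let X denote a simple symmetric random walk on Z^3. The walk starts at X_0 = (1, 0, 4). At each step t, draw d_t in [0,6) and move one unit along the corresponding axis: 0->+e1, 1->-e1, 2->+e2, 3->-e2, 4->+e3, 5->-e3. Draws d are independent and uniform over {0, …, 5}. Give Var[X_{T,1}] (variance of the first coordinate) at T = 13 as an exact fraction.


Outcome values over d=0..5: [1, -1, 0, 0, 0, 0]
Σy = 0, Σy² = 2, M = 6
μ = 0/6 = 0,  σ² = 2/6 − (0)² = 1/3
Independent increments: Var[X_13] = 13·σ² = 13·(1/3) = 13/3

13/3


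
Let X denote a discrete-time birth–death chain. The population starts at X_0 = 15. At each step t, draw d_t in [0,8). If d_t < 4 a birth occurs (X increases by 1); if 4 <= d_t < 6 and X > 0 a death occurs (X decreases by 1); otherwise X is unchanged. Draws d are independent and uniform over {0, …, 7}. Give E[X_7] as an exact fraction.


X can drop by at most 1 per step and X_0 = 15 > T = 7, so X_t >= 15 − t >= 8 > 0 for every t <= 7: the floor at 0 (the 'and X > 0' condition) never binds. Hence X_7 = X_0 + Σ_{t<7} Y_t with i.i.d. increments Y_t = y(d_t) ∈ {+1, −1, 0}.
Outcome values over d=0..7: [1, 1, 1, 1, -1, -1, 0, 0]
Σy = 2, Σy² = 6, M = 8
μ = 2/8 = 1/4,  σ² = 6/8 − (1/4)² = 11/16
E[X_7] = 15 + 7·(1/4) = 67/4

67/4


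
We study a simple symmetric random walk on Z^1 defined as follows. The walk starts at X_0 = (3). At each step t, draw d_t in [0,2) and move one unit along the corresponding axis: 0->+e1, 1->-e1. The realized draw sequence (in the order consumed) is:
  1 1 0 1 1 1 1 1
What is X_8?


(-3)

t=0: X=(3), d=1 → -e1, X_1=(2)
t=1: X=(2), d=1 → -e1, X_2=(1)
t=2: X=(1), d=0 → +e1, X_3=(2)
t=3: X=(2), d=1 → -e1, X_4=(1)
t=4: X=(1), d=1 → -e1, X_5=(0)
t=5: X=(0), d=1 → -e1, X_6=(-1)
t=6: X=(-1), d=1 → -e1, X_7=(-2)
t=7: X=(-2), d=1 → -e1, X_8=(-3)


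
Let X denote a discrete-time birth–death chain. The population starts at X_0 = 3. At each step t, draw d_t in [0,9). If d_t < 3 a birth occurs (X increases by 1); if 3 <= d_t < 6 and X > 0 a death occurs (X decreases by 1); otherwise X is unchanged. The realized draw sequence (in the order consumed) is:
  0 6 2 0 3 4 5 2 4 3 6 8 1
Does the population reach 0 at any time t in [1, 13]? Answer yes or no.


t=0: X=3, d=0 → birth, X_1=4
t=1: X=4, d=6 → hold, X_2=4
t=2: X=4, d=2 → birth, X_3=5
t=3: X=5, d=0 → birth, X_4=6
t=4: X=6, d=3 → death, X_5=5
t=5: X=5, d=4 → death, X_6=4
t=6: X=4, d=5 → death, X_7=3
t=7: X=3, d=2 → birth, X_8=4
t=8: X=4, d=4 → death, X_9=3
t=9: X=3, d=3 → death, X_10=2
t=10: X=2, d=6 → hold, X_11=2
t=11: X=2, d=8 → hold, X_12=2
t=12: X=2, d=1 → birth, X_13=3

no


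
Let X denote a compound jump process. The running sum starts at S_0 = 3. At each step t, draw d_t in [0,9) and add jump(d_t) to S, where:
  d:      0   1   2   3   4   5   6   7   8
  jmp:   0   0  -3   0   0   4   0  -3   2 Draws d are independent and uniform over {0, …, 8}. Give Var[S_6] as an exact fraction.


Outcome values over d=0..8: [0, 0, -3, 0, 0, 4, 0, -3, 2]
Σy = 0, Σy² = 38, M = 9
μ = 0/9 = 0,  σ² = 38/9 − (0)² = 38/9
Independent increments: Var[S_6] = 6·σ² = 6·(38/9) = 76/3

76/3


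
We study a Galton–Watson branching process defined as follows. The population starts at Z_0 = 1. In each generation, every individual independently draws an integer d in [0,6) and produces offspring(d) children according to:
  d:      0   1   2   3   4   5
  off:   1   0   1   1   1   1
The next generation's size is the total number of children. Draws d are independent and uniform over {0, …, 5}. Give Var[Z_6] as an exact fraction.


Outcome values over d=0..5: [1, 0, 1, 1, 1, 1]
Σy = 5, Σy² = 5, M = 6
μ = 5/6 = 5/6,  σ² = 5/6 − (5/6)² = 5/36
V_0 = 0, E_0 = 1
V_1 = 5/36·E_0 + (5/6)²·V_0 = 5/36;  E_1 = 5/6
V_2 = 5/36·E_1 + (5/6)²·V_1 = 275/1296;  E_2 = 25/36
V_3 = 5/36·E_2 + (5/6)²·V_2 = 11375/46656;  E_3 = 125/216
V_4 = 5/36·E_3 + (5/6)²·V_3 = 419375/1679616;  E_4 = 625/1296
V_5 = 5/36·E_4 + (5/6)²·V_4 = 14534375/60466176;  E_5 = 3125/7776
V_6 = 5/36·E_5 + (5/6)²·V_5 = 484859375/2176782336;  E_6 = 15625/46656

484859375/2176782336


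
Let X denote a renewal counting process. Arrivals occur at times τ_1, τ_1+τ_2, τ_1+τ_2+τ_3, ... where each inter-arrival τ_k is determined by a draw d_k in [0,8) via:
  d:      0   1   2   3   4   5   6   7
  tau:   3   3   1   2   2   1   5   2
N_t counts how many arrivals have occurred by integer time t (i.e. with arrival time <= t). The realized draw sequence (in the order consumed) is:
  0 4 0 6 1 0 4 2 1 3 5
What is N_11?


3

draw d_1=0: τ_1=3, arrival time A_1=3
draw d_2=4: τ_2=2, arrival time A_2=5
draw d_3=0: τ_3=3, arrival time A_3=8
draw d_4=6: τ_4=5, arrival time A_4=13
draw d_5=1: τ_5=3, arrival time A_5=16
draw d_6=0: τ_6=3, arrival time A_6=19
draw d_7=4: τ_7=2, arrival time A_7=21
draw d_8=2: τ_8=1, arrival time A_8=22
draw d_9=1: τ_9=3, arrival time A_9=25
draw d_10=3: τ_10=2, arrival time A_10=27
draw d_11=5: τ_11=1, arrival time A_11=28
N_t over t=0..11: 0:0 1:0 2:0 3:1 4:1 5:2 6:2 7:2 8:3 9:3 10:3 11:3


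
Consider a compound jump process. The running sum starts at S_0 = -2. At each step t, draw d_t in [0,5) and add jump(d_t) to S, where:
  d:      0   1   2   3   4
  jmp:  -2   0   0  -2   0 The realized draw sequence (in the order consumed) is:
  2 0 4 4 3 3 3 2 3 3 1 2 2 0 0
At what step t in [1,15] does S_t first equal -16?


14

t=0: S=-2, d=2, jump=0, S_1=-2
t=1: S=-2, d=0, jump=-2, S_2=-4
t=2: S=-4, d=4, jump=0, S_3=-4
t=3: S=-4, d=4, jump=0, S_4=-4
t=4: S=-4, d=3, jump=-2, S_5=-6
t=5: S=-6, d=3, jump=-2, S_6=-8
t=6: S=-8, d=3, jump=-2, S_7=-10
t=7: S=-10, d=2, jump=0, S_8=-10
t=8: S=-10, d=3, jump=-2, S_9=-12
t=9: S=-12, d=3, jump=-2, S_10=-14
t=10: S=-14, d=1, jump=0, S_11=-14
t=11: S=-14, d=2, jump=0, S_12=-14
t=12: S=-14, d=2, jump=0, S_13=-14
t=13: S=-14, d=0, jump=-2, S_14=-16
t=14: S=-16, d=0, jump=-2, S_15=-18


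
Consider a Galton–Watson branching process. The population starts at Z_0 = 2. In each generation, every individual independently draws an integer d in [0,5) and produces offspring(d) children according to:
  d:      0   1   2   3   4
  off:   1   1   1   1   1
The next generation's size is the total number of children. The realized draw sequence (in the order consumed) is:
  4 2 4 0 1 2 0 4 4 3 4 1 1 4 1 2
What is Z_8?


gen 0: Z_0=2, draws=[4, 2], offspring=[1, 1], Z_1=2
gen 1: Z_1=2, draws=[4, 0], offspring=[1, 1], Z_2=2
gen 2: Z_2=2, draws=[1, 2], offspring=[1, 1], Z_3=2
gen 3: Z_3=2, draws=[0, 4], offspring=[1, 1], Z_4=2
gen 4: Z_4=2, draws=[4, 3], offspring=[1, 1], Z_5=2
gen 5: Z_5=2, draws=[4, 1], offspring=[1, 1], Z_6=2
gen 6: Z_6=2, draws=[1, 4], offspring=[1, 1], Z_7=2
gen 7: Z_7=2, draws=[1, 2], offspring=[1, 1], Z_8=2

2


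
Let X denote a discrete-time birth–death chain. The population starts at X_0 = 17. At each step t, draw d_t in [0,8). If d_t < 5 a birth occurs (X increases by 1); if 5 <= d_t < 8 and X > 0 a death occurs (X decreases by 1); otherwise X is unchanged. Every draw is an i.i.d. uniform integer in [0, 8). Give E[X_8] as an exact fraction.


19

X can drop by at most 1 per step and X_0 = 17 > T = 8, so X_t >= 17 − t >= 9 > 0 for every t <= 8: the floor at 0 (the 'and X > 0' condition) never binds. Hence X_8 = X_0 + Σ_{t<8} Y_t with i.i.d. increments Y_t = y(d_t) ∈ {+1, −1, 0}.
Outcome values over d=0..7: [1, 1, 1, 1, 1, -1, -1, -1]
Σy = 2, Σy² = 8, M = 8
μ = 2/8 = 1/4,  σ² = 8/8 − (1/4)² = 15/16
E[X_8] = 17 + 8·(1/4) = 19


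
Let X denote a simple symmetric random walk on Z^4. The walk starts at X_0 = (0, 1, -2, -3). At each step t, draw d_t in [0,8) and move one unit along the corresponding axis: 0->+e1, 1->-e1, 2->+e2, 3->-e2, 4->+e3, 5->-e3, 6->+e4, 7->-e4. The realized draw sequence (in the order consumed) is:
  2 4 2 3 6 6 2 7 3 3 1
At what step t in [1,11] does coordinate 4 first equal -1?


t=0: X=(0, 1, -2, -3), d=2 → +e2, X_1=(0, 2, -2, -3)
t=1: X=(0, 2, -2, -3), d=4 → +e3, X_2=(0, 2, -1, -3)
t=2: X=(0, 2, -1, -3), d=2 → +e2, X_3=(0, 3, -1, -3)
t=3: X=(0, 3, -1, -3), d=3 → -e2, X_4=(0, 2, -1, -3)
t=4: X=(0, 2, -1, -3), d=6 → +e4, X_5=(0, 2, -1, -2)
t=5: X=(0, 2, -1, -2), d=6 → +e4, X_6=(0, 2, -1, -1)
t=6: X=(0, 2, -1, -1), d=2 → +e2, X_7=(0, 3, -1, -1)
t=7: X=(0, 3, -1, -1), d=7 → -e4, X_8=(0, 3, -1, -2)
t=8: X=(0, 3, -1, -2), d=3 → -e2, X_9=(0, 2, -1, -2)
t=9: X=(0, 2, -1, -2), d=3 → -e2, X_10=(0, 1, -1, -2)
t=10: X=(0, 1, -1, -2), d=1 → -e1, X_11=(-1, 1, -1, -2)

6


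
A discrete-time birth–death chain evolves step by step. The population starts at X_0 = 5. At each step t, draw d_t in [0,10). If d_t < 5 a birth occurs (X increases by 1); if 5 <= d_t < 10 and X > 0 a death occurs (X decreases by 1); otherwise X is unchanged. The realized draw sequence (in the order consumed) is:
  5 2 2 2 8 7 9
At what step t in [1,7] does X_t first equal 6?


3

t=0: X=5, d=5 → death, X_1=4
t=1: X=4, d=2 → birth, X_2=5
t=2: X=5, d=2 → birth, X_3=6
t=3: X=6, d=2 → birth, X_4=7
t=4: X=7, d=8 → death, X_5=6
t=5: X=6, d=7 → death, X_6=5
t=6: X=5, d=9 → death, X_7=4


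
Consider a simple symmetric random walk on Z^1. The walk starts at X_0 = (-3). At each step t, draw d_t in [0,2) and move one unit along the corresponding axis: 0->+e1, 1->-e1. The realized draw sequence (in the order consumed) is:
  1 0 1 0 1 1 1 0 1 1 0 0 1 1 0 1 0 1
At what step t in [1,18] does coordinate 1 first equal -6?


t=0: X=(-3), d=1 → -e1, X_1=(-4)
t=1: X=(-4), d=0 → +e1, X_2=(-3)
t=2: X=(-3), d=1 → -e1, X_3=(-4)
t=3: X=(-4), d=0 → +e1, X_4=(-3)
t=4: X=(-3), d=1 → -e1, X_5=(-4)
t=5: X=(-4), d=1 → -e1, X_6=(-5)
t=6: X=(-5), d=1 → -e1, X_7=(-6)
t=7: X=(-6), d=0 → +e1, X_8=(-5)
t=8: X=(-5), d=1 → -e1, X_9=(-6)
t=9: X=(-6), d=1 → -e1, X_10=(-7)
t=10: X=(-7), d=0 → +e1, X_11=(-6)
t=11: X=(-6), d=0 → +e1, X_12=(-5)
t=12: X=(-5), d=1 → -e1, X_13=(-6)
t=13: X=(-6), d=1 → -e1, X_14=(-7)
t=14: X=(-7), d=0 → +e1, X_15=(-6)
t=15: X=(-6), d=1 → -e1, X_16=(-7)
t=16: X=(-7), d=0 → +e1, X_17=(-6)
t=17: X=(-6), d=1 → -e1, X_18=(-7)

7


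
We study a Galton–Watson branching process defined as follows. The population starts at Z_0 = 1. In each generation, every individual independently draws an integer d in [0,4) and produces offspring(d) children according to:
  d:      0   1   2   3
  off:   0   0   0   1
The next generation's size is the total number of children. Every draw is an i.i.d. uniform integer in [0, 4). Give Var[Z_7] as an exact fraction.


16383/268435456

Outcome values over d=0..3: [0, 0, 0, 1]
Σy = 1, Σy² = 1, M = 4
μ = 1/4 = 1/4,  σ² = 1/4 − (1/4)² = 3/16
V_0 = 0, E_0 = 1
V_1 = 3/16·E_0 + (1/4)²·V_0 = 3/16;  E_1 = 1/4
V_2 = 3/16·E_1 + (1/4)²·V_1 = 15/256;  E_2 = 1/16
V_3 = 3/16·E_2 + (1/4)²·V_2 = 63/4096;  E_3 = 1/64
V_4 = 3/16·E_3 + (1/4)²·V_3 = 255/65536;  E_4 = 1/256
V_5 = 3/16·E_4 + (1/4)²·V_4 = 1023/1048576;  E_5 = 1/1024
V_6 = 3/16·E_5 + (1/4)²·V_5 = 4095/16777216;  E_6 = 1/4096
V_7 = 3/16·E_6 + (1/4)²·V_6 = 16383/268435456;  E_7 = 1/16384
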